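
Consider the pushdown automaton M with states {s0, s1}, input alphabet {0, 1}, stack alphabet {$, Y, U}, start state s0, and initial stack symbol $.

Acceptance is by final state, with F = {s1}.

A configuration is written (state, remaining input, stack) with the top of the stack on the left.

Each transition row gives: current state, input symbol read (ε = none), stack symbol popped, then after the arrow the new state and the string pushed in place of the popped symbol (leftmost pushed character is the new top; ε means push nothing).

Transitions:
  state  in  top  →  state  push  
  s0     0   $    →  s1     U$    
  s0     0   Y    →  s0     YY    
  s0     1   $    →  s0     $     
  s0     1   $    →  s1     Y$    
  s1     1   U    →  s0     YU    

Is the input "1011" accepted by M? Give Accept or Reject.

Reject

No computation consumes all input and reaches a final state.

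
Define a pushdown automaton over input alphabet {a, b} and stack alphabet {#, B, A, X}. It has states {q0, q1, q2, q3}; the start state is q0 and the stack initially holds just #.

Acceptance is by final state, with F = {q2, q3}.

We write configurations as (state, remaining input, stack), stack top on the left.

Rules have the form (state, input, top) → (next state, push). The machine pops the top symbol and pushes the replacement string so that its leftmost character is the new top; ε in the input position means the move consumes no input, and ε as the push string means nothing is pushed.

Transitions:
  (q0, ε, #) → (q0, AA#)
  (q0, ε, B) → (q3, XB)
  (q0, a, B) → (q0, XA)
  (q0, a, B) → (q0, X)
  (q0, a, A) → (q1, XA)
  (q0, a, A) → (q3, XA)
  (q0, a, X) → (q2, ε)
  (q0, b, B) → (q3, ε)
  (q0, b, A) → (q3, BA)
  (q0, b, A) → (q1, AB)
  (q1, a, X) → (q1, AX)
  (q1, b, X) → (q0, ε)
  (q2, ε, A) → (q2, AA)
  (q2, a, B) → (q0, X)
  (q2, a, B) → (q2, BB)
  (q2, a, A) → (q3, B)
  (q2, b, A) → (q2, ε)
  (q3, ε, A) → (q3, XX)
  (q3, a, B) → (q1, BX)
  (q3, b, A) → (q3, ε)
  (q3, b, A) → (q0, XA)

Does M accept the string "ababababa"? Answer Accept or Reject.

One accepting computation: (q0, ababababa, #) ⊢ (q0, ababababa, AA#) ⊢ (q1, babababa, XAA#) ⊢ (q0, abababa, AA#) ⊢ (q1, bababa, XAA#) ⊢ (q0, ababa, AA#) ⊢ (q1, baba, XAA#) ⊢ (q0, aba, AA#) ⊢ (q1, ba, XAA#) ⊢ (q0, a, AA#) ⊢ (q3, ε, XAA#)
All input consumed and state q3 ∈ F.

Accept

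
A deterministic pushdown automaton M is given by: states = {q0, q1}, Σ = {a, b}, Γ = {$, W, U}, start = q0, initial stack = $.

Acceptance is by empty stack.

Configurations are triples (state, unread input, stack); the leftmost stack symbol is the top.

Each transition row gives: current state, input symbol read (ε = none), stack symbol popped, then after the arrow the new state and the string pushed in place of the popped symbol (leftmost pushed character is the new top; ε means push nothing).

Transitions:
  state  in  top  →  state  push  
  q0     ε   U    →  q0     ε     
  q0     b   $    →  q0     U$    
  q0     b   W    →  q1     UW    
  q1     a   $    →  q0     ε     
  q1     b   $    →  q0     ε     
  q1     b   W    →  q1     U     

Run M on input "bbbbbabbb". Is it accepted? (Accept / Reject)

Reject

(q0, bbbbbabbb, $)
  read b, top $: go to q0, push U$ → (q0, bbbbabbb, U$)
  ε-move, top U: go to q0, push ε → (q0, bbbbabbb, $)
  read b, top $: go to q0, push U$ → (q0, bbbabbb, U$)
  ε-move, top U: go to q0, push ε → (q0, bbbabbb, $)
  read b, top $: go to q0, push U$ → (q0, bbabbb, U$)
  ε-move, top U: go to q0, push ε → (q0, bbabbb, $)
  read b, top $: go to q0, push U$ → (q0, babbb, U$)
  ε-move, top U: go to q0, push ε → (q0, babbb, $)
  read b, top $: go to q0, push U$ → (q0, abbb, U$)
  ε-move, top U: go to q0, push ε → (q0, abbb, $)
No transition applies at (q0, abbb, $); input not fully consumed.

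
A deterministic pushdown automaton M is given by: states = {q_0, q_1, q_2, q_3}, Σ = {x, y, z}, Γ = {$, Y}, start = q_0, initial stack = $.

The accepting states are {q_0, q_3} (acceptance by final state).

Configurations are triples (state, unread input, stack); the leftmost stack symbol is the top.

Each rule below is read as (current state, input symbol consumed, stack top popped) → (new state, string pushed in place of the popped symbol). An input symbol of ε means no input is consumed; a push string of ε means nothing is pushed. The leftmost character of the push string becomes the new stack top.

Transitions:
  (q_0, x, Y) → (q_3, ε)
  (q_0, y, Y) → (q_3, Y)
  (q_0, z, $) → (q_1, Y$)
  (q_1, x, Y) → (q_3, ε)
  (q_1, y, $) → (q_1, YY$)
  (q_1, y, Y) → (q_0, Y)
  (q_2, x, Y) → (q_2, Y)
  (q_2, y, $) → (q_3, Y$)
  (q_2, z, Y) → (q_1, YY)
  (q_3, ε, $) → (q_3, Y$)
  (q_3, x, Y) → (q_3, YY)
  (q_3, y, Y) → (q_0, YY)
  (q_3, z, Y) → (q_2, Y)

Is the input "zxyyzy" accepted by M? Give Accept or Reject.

Reject

(q_0, zxyyzy, $)
  read z, top $: go to q_1, push Y$ → (q_1, xyyzy, Y$)
  read x, top Y: go to q_3, push ε → (q_3, yyzy, $)
  ε-move, top $: go to q_3, push Y$ → (q_3, yyzy, Y$)
  read y, top Y: go to q_0, push YY → (q_0, yzy, YY$)
  read y, top Y: go to q_3, push Y → (q_3, zy, YY$)
  read z, top Y: go to q_2, push Y → (q_2, y, YY$)
No transition applies at (q_2, y, YY$); input not fully consumed.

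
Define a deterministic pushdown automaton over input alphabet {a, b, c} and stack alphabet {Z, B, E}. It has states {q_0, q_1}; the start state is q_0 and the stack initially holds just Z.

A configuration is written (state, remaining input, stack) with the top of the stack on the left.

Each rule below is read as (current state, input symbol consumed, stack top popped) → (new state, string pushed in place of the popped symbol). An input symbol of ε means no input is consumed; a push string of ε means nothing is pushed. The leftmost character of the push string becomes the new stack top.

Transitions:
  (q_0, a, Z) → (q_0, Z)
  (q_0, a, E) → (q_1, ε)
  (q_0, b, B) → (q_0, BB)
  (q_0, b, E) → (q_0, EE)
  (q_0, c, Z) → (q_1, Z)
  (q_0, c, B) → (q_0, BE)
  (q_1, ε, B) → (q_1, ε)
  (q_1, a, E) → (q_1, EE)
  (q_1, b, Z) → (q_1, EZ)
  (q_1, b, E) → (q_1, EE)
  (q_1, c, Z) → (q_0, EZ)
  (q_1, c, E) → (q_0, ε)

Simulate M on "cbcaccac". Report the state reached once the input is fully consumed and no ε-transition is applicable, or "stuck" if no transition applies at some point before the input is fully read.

q_0

(q_0, cbcaccac, Z)
  read c, top Z: go to q_1, push Z → (q_1, bcaccac, Z)
  read b, top Z: go to q_1, push EZ → (q_1, caccac, EZ)
  read c, top E: go to q_0, push ε → (q_0, accac, Z)
  read a, top Z: go to q_0, push Z → (q_0, ccac, Z)
  read c, top Z: go to q_1, push Z → (q_1, cac, Z)
  read c, top Z: go to q_0, push EZ → (q_0, ac, EZ)
  read a, top E: go to q_1, push ε → (q_1, c, Z)
  read c, top Z: go to q_0, push EZ → (q_0, ε, EZ)
All input consumed; M is in state q_0.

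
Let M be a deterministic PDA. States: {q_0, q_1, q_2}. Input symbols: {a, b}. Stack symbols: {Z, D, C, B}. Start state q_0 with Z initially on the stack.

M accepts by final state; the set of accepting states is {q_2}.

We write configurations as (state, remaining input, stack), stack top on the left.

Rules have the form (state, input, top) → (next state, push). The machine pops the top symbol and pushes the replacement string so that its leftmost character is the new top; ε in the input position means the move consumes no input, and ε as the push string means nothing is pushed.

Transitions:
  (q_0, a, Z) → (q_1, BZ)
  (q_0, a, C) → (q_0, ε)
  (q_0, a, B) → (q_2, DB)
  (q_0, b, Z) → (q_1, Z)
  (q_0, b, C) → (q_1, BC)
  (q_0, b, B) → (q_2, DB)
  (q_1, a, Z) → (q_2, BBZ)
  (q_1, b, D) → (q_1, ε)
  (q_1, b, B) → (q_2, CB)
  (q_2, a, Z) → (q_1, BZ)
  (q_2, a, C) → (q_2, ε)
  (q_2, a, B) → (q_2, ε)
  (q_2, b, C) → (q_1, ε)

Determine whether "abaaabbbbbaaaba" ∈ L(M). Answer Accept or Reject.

(q_0, abaaabbbbbaaaba, Z) ⊢ (q_1, baaabbbbbaaaba, BZ) ⊢ (q_2, aaabbbbbaaaba, CBZ) ⊢ (q_2, aabbbbbaaaba, BZ) ⊢ (q_2, abbbbbaaaba, Z) ⊢ (q_1, bbbbbaaaba, BZ) ⊢ (q_2, bbbbaaaba, CBZ) ⊢ (q_1, bbbaaaba, BZ) ⊢ (q_2, bbaaaba, CBZ) ⊢ (q_1, baaaba, BZ) ⊢ (q_2, aaaba, CBZ) ⊢ (q_2, aaba, BZ) ⊢ (q_2, aba, Z) ⊢ (q_1, ba, BZ) ⊢ (q_2, a, CBZ) ⊢ (q_2, ε, BZ)
All input consumed; state q_2 ∈ F.

Accept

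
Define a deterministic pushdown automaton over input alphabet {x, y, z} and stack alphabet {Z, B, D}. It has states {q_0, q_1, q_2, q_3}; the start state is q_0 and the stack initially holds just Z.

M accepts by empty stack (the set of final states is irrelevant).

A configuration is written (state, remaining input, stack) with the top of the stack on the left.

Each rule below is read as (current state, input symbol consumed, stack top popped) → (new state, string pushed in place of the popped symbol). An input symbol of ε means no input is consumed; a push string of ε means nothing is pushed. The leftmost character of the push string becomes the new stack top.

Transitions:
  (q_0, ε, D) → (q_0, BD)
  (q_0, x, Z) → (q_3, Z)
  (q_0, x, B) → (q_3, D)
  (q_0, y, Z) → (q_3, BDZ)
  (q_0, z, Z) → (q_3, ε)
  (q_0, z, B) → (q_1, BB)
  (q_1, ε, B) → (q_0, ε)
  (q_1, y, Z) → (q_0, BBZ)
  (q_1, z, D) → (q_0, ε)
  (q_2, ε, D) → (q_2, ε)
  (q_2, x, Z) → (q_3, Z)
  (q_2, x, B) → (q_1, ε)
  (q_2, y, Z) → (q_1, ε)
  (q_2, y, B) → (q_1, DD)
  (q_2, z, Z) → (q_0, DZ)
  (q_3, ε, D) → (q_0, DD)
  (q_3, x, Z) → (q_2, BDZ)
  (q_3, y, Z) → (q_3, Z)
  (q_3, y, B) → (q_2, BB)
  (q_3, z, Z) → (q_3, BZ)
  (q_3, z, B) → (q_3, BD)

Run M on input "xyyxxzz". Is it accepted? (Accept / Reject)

(q_0, xyyxxzz, Z)
  read x, top Z: go to q_3, push Z → (q_3, yyxxzz, Z)
  read y, top Z: go to q_3, push Z → (q_3, yxxzz, Z)
  read y, top Z: go to q_3, push Z → (q_3, xxzz, Z)
  read x, top Z: go to q_2, push BDZ → (q_2, xzz, BDZ)
  read x, top B: go to q_1, push ε → (q_1, zz, DZ)
  read z, top D: go to q_0, push ε → (q_0, z, Z)
  read z, top Z: go to q_3, push ε → (q_3, ε, ε)
All input consumed and the stack is empty.

Accept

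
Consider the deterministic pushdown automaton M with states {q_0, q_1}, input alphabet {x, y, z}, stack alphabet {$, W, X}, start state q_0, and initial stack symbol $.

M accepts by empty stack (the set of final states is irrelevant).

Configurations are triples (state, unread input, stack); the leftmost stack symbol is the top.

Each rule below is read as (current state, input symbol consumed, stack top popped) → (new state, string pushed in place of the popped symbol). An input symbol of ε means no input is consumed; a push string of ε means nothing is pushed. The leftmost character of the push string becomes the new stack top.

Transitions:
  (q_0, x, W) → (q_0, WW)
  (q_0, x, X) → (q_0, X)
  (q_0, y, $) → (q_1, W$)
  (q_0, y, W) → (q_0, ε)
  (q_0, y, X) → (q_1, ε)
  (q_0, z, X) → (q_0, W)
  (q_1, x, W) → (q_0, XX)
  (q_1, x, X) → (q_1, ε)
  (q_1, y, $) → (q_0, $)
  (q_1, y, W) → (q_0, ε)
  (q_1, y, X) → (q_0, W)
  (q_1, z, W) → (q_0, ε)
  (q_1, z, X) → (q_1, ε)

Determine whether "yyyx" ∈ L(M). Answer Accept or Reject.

Reject

(q_0, yyyx, $)
  read y, top $: go to q_1, push W$ → (q_1, yyx, W$)
  read y, top W: go to q_0, push ε → (q_0, yx, $)
  read y, top $: go to q_1, push W$ → (q_1, x, W$)
  read x, top W: go to q_0, push XX → (q_0, ε, XX$)
All input consumed; stack is XX$, not empty, and no further ε-move applies.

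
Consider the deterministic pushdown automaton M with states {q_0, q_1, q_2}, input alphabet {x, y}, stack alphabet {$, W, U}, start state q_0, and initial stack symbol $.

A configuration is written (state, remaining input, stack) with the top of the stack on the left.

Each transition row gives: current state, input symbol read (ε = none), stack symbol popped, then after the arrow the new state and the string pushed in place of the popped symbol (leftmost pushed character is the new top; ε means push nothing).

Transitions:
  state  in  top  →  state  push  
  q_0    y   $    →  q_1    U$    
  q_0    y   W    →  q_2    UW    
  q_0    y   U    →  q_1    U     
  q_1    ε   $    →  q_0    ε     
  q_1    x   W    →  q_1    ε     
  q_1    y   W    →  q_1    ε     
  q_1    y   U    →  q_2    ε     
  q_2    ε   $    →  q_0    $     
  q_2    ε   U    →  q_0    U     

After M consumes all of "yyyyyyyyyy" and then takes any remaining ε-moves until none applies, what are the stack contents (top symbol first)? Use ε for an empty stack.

(q_0, yyyyyyyyyy, $)
  read y, top $: go to q_1, push U$ → (q_1, yyyyyyyyy, U$)
  read y, top U: go to q_2, push ε → (q_2, yyyyyyyy, $)
  ε-move, top $: go to q_0, push $ → (q_0, yyyyyyyy, $)
  read y, top $: go to q_1, push U$ → (q_1, yyyyyyy, U$)
  read y, top U: go to q_2, push ε → (q_2, yyyyyy, $)
  ε-move, top $: go to q_0, push $ → (q_0, yyyyyy, $)
  read y, top $: go to q_1, push U$ → (q_1, yyyyy, U$)
  read y, top U: go to q_2, push ε → (q_2, yyyy, $)
  ε-move, top $: go to q_0, push $ → (q_0, yyyy, $)
  read y, top $: go to q_1, push U$ → (q_1, yyy, U$)
  read y, top U: go to q_2, push ε → (q_2, yy, $)
  ε-move, top $: go to q_0, push $ → (q_0, yy, $)
  read y, top $: go to q_1, push U$ → (q_1, y, U$)
  read y, top U: go to q_2, push ε → (q_2, ε, $)
  ε-move, top $: go to q_0, push $ → (q_0, ε, $)
All input consumed in state q_0 with stack $.

$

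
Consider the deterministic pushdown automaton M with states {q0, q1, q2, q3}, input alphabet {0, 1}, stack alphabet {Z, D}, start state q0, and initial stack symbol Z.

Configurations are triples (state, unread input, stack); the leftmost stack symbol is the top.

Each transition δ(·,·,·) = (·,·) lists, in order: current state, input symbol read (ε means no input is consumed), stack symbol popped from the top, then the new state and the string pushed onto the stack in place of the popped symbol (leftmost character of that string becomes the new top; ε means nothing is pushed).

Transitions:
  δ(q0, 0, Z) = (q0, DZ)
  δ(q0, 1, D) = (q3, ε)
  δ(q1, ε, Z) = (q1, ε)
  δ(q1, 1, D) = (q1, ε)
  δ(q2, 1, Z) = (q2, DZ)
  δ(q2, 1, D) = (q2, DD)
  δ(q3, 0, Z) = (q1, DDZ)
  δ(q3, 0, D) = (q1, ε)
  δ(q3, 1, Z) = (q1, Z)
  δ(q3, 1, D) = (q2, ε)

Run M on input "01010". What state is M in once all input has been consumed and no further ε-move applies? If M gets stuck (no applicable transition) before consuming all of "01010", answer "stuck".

(q0, 01010, Z)
  read 0, top Z: go to q0, push DZ → (q0, 1010, DZ)
  read 1, top D: go to q3, push ε → (q3, 010, Z)
  read 0, top Z: go to q1, push DDZ → (q1, 10, DDZ)
  read 1, top D: go to q1, push ε → (q1, 0, DZ)
No transition for (q1, 0, top D); M blocks with input 0 remaining.

stuck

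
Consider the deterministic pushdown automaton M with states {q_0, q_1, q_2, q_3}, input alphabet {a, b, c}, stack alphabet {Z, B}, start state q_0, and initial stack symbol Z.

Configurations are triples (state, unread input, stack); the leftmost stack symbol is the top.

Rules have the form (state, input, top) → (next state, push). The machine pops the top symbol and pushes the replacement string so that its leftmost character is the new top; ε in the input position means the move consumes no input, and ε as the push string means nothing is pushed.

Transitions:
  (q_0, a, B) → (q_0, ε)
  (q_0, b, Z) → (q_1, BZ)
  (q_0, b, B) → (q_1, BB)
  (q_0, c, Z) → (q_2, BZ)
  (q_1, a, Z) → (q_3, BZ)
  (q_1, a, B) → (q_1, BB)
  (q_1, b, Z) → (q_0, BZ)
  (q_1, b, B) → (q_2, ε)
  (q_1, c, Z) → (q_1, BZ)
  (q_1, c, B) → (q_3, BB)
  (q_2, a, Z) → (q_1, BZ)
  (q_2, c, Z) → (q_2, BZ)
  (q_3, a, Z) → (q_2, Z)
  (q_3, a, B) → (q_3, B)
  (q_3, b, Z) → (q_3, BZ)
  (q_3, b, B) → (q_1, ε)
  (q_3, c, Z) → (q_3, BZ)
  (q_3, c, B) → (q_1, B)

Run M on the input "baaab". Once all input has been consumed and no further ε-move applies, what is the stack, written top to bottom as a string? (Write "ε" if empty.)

BBBZ

(q_0, baaab, Z) ⊢ (q_1, aaab, BZ) ⊢ (q_1, aab, BBZ) ⊢ (q_1, ab, BBBZ) ⊢ (q_1, b, BBBBZ) ⊢ (q_2, ε, BBBZ)
All input consumed in state q_2 with stack BBBZ.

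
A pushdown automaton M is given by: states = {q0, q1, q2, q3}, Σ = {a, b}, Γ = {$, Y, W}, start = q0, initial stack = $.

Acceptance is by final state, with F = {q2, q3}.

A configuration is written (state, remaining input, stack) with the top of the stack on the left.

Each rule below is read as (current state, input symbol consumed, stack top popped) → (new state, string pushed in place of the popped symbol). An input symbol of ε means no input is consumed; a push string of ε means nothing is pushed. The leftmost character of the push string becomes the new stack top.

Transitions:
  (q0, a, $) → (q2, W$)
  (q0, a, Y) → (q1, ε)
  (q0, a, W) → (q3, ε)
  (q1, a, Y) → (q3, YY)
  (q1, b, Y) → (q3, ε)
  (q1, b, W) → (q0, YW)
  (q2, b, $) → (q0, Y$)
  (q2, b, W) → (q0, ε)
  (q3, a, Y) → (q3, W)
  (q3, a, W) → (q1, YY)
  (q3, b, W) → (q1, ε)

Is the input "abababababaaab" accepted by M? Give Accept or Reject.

No computation consumes all input and reaches a final state.

Reject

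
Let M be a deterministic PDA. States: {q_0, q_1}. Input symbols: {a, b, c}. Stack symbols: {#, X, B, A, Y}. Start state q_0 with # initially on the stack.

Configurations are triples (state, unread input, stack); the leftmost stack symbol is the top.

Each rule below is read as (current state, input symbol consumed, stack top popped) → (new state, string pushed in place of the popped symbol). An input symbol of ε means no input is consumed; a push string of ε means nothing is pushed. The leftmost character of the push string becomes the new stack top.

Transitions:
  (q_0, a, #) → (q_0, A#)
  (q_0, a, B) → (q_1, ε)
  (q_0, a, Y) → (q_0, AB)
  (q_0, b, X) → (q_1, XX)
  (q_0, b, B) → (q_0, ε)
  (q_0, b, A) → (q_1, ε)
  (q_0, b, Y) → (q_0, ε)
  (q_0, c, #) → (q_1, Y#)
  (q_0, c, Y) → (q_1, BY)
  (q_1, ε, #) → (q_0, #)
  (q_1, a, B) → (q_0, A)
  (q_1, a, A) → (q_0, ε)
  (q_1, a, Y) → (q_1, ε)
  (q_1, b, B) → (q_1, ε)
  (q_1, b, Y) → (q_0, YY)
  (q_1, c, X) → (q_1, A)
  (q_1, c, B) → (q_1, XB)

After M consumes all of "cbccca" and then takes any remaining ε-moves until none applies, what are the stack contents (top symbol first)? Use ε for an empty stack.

(q_0, cbccca, #)
  read c, top #: go to q_1, push Y# → (q_1, bccca, Y#)
  read b, top Y: go to q_0, push YY → (q_0, ccca, YY#)
  read c, top Y: go to q_1, push BY → (q_1, cca, BYY#)
  read c, top B: go to q_1, push XB → (q_1, ca, XBYY#)
  read c, top X: go to q_1, push A → (q_1, a, ABYY#)
  read a, top A: go to q_0, push ε → (q_0, ε, BYY#)
All input consumed in state q_0 with stack BYY#.

BYY#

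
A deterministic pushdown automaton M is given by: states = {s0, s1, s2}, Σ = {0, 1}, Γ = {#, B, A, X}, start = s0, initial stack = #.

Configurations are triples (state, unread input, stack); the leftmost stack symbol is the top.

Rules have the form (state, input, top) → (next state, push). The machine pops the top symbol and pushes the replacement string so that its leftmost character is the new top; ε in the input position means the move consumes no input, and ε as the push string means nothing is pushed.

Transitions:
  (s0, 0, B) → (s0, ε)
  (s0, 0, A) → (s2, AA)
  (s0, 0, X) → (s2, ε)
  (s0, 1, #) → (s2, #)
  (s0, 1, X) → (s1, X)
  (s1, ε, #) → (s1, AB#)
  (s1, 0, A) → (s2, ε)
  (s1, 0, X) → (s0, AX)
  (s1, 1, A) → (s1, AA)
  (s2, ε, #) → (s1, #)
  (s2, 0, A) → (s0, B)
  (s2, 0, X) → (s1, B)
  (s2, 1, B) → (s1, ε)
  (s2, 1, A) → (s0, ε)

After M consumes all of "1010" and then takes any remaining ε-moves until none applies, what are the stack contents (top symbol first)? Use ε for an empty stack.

(s0, 1010, #) ⊢ (s2, 010, #) ⊢ (s1, 010, #) ⊢ (s1, 010, AB#) ⊢ (s2, 10, B#) ⊢ (s1, 0, #) ⊢ (s1, 0, AB#) ⊢ (s2, ε, B#)
All input consumed in state s2 with stack B#.

B#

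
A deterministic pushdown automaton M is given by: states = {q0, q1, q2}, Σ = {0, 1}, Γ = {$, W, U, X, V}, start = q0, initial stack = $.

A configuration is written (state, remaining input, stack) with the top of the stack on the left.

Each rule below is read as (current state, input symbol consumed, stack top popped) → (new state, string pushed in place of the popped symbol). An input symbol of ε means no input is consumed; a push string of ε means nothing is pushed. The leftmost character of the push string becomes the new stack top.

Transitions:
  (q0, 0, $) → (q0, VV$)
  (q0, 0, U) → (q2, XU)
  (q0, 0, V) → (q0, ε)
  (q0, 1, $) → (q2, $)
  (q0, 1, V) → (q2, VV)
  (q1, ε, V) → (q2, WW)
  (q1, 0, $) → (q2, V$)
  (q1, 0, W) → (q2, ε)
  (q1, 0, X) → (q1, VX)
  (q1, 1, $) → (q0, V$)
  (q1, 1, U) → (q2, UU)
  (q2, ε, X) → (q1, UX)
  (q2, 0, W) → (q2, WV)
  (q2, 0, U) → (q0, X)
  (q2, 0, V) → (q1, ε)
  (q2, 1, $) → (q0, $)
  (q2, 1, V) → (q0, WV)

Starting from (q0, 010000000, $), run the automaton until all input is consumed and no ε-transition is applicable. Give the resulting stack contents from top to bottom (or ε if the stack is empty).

(q0, 010000000, $) ⊢ (q0, 10000000, VV$) ⊢ (q2, 0000000, VVV$) ⊢ (q1, 000000, VV$) ⊢ (q2, 000000, WWV$) ⊢ (q2, 00000, WVWV$) ⊢ (q2, 0000, WVVWV$) ⊢ (q2, 000, WVVVWV$) ⊢ (q2, 00, WVVVVWV$) ⊢ (q2, 0, WVVVVVWV$) ⊢ (q2, ε, WVVVVVVWV$)
All input consumed in state q2 with stack WVVVVVVWV$.

WVVVVVVWV$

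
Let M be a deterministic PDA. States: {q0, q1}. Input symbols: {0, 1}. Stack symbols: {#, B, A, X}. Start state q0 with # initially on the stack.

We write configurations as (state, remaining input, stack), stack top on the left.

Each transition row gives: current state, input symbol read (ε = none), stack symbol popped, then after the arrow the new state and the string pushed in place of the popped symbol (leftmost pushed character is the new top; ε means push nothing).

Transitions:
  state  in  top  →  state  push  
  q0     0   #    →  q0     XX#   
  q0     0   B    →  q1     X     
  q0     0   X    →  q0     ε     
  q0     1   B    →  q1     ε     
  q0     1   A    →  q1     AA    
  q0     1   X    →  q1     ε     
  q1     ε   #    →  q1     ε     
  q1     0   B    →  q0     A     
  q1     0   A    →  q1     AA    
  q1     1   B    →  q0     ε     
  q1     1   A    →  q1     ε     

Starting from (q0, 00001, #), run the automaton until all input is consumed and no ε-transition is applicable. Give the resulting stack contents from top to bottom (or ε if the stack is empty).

(q0, 00001, #)
  read 0, top #: go to q0, push XX# → (q0, 0001, XX#)
  read 0, top X: go to q0, push ε → (q0, 001, X#)
  read 0, top X: go to q0, push ε → (q0, 01, #)
  read 0, top #: go to q0, push XX# → (q0, 1, XX#)
  read 1, top X: go to q1, push ε → (q1, ε, X#)
All input consumed in state q1 with stack X#.

X#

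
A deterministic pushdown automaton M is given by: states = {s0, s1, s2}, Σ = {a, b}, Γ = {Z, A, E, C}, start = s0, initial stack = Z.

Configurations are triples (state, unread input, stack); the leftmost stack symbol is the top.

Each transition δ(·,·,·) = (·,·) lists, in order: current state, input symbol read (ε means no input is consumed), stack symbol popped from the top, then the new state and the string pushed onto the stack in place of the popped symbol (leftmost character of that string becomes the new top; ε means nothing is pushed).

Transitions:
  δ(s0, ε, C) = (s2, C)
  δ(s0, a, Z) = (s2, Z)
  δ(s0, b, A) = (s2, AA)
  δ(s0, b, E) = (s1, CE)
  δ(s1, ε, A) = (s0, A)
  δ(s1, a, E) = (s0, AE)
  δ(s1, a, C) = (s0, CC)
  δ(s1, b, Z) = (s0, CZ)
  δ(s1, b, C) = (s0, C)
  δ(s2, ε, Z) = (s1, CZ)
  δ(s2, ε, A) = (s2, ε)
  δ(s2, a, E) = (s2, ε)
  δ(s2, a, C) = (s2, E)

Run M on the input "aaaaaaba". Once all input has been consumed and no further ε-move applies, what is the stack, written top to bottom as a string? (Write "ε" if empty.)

EZ

(s0, aaaaaaba, Z)
  read a, top Z: go to s2, push Z → (s2, aaaaaba, Z)
  ε-move, top Z: go to s1, push CZ → (s1, aaaaaba, CZ)
  read a, top C: go to s0, push CC → (s0, aaaaba, CCZ)
  ε-move, top C: go to s2, push C → (s2, aaaaba, CCZ)
  read a, top C: go to s2, push E → (s2, aaaba, ECZ)
  read a, top E: go to s2, push ε → (s2, aaba, CZ)
  read a, top C: go to s2, push E → (s2, aba, EZ)
  read a, top E: go to s2, push ε → (s2, ba, Z)
  ε-move, top Z: go to s1, push CZ → (s1, ba, CZ)
  read b, top C: go to s0, push C → (s0, a, CZ)
  ε-move, top C: go to s2, push C → (s2, a, CZ)
  read a, top C: go to s2, push E → (s2, ε, EZ)
All input consumed in state s2 with stack EZ.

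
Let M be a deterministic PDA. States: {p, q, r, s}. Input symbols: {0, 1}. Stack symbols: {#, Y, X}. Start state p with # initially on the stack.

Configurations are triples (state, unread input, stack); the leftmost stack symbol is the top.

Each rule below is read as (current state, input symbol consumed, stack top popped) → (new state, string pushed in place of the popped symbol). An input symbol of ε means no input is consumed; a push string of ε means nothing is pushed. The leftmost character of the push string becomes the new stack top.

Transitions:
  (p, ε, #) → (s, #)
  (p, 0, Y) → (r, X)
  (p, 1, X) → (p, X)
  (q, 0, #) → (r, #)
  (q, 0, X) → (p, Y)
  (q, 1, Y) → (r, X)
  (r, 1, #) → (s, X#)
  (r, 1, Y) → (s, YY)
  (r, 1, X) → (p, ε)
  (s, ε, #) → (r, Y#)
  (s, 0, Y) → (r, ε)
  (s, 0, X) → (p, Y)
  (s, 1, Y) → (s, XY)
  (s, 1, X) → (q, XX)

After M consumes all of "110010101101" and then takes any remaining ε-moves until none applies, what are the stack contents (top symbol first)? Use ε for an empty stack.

YY#

(p, 110010101101, #)
  ε-move, top #: go to s, push # → (s, 110010101101, #)
  ε-move, top #: go to r, push Y# → (r, 110010101101, Y#)
  read 1, top Y: go to s, push YY → (s, 10010101101, YY#)
  read 1, top Y: go to s, push XY → (s, 0010101101, XYY#)
  read 0, top X: go to p, push Y → (p, 010101101, YYY#)
  read 0, top Y: go to r, push X → (r, 10101101, XYY#)
  read 1, top X: go to p, push ε → (p, 0101101, YY#)
  read 0, top Y: go to r, push X → (r, 101101, XY#)
  read 1, top X: go to p, push ε → (p, 01101, Y#)
  read 0, top Y: go to r, push X → (r, 1101, X#)
  read 1, top X: go to p, push ε → (p, 101, #)
  ε-move, top #: go to s, push # → (s, 101, #)
  ε-move, top #: go to r, push Y# → (r, 101, Y#)
  read 1, top Y: go to s, push YY → (s, 01, YY#)
  read 0, top Y: go to r, push ε → (r, 1, Y#)
  read 1, top Y: go to s, push YY → (s, ε, YY#)
All input consumed in state s with stack YY#.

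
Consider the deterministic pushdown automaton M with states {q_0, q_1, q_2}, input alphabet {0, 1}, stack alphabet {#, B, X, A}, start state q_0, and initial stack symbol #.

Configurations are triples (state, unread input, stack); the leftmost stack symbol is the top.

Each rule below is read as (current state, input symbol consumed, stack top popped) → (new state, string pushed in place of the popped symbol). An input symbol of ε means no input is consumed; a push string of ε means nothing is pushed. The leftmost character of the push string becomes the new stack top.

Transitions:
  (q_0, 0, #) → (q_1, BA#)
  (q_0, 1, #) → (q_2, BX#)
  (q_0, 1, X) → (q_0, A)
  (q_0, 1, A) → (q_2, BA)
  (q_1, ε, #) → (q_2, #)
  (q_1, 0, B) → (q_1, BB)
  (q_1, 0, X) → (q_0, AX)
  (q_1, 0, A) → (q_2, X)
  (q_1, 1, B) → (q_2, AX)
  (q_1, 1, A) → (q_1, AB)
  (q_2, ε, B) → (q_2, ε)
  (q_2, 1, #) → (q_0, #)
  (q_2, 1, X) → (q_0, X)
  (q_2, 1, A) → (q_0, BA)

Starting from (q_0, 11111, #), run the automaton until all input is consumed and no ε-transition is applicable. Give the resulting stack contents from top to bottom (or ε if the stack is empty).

(q_0, 11111, #)
  read 1, top #: go to q_2, push BX# → (q_2, 1111, BX#)
  ε-move, top B: go to q_2, push ε → (q_2, 1111, X#)
  read 1, top X: go to q_0, push X → (q_0, 111, X#)
  read 1, top X: go to q_0, push A → (q_0, 11, A#)
  read 1, top A: go to q_2, push BA → (q_2, 1, BA#)
  ε-move, top B: go to q_2, push ε → (q_2, 1, A#)
  read 1, top A: go to q_0, push BA → (q_0, ε, BA#)
All input consumed in state q_0 with stack BA#.

BA#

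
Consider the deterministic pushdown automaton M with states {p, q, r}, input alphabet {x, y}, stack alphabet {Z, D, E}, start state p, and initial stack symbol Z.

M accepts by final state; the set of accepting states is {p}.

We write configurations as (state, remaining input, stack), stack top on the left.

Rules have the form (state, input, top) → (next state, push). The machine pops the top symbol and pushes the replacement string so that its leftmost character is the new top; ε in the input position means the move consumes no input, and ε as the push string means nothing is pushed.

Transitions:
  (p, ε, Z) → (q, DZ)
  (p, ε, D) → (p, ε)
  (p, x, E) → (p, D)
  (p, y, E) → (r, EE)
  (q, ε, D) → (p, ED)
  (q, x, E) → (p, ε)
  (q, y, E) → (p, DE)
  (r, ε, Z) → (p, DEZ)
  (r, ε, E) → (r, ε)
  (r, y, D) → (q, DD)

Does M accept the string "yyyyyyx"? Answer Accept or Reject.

(p, yyyyyyx, Z) ⊢ (q, yyyyyyx, DZ) ⊢ (p, yyyyyyx, EDZ) ⊢ (r, yyyyyx, EEDZ) ⊢ (r, yyyyyx, EDZ) ⊢ (r, yyyyyx, DZ) ⊢ (q, yyyyx, DDZ) ⊢ (p, yyyyx, EDDZ) ⊢ (r, yyyx, EEDDZ) ⊢ (r, yyyx, EDDZ) ⊢ (r, yyyx, DDZ) ⊢ (q, yyx, DDDZ) ⊢ (p, yyx, EDDDZ) ⊢ (r, yx, EEDDDZ) ⊢ (r, yx, EDDDZ) ⊢ (r, yx, DDDZ) ⊢ (q, x, DDDDZ) ⊢ (p, x, EDDDDZ) ⊢ (p, ε, DDDDDZ)
All input consumed; state p ∈ F.

Accept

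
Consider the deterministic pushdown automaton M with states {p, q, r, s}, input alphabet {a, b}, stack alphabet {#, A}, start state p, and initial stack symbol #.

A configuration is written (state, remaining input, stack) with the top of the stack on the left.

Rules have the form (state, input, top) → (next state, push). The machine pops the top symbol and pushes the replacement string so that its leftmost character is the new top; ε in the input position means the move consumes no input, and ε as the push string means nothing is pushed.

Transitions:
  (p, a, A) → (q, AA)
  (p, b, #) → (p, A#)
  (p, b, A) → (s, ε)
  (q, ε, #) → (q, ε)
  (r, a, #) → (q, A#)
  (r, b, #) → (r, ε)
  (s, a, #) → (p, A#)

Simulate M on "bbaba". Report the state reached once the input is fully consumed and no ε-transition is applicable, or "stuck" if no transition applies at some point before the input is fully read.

p

(p, bbaba, #) ⊢ (p, baba, A#) ⊢ (s, aba, #) ⊢ (p, ba, A#) ⊢ (s, a, #) ⊢ (p, ε, A#)
All input consumed; M is in state p.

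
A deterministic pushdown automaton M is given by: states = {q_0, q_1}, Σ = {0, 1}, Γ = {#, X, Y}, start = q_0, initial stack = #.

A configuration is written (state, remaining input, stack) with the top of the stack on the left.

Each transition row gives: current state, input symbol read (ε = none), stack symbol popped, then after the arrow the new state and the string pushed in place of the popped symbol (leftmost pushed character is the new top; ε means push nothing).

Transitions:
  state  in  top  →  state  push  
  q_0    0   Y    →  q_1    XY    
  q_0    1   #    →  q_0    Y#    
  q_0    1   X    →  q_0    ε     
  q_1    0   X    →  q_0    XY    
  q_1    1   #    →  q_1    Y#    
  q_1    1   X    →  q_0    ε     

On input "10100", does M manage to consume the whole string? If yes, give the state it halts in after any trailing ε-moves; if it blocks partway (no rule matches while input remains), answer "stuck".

(q_0, 10100, #)
  read 1, top #: go to q_0, push Y# → (q_0, 0100, Y#)
  read 0, top Y: go to q_1, push XY → (q_1, 100, XY#)
  read 1, top X: go to q_0, push ε → (q_0, 00, Y#)
  read 0, top Y: go to q_1, push XY → (q_1, 0, XY#)
  read 0, top X: go to q_0, push XY → (q_0, ε, XYY#)
All input consumed; M is in state q_0.

q_0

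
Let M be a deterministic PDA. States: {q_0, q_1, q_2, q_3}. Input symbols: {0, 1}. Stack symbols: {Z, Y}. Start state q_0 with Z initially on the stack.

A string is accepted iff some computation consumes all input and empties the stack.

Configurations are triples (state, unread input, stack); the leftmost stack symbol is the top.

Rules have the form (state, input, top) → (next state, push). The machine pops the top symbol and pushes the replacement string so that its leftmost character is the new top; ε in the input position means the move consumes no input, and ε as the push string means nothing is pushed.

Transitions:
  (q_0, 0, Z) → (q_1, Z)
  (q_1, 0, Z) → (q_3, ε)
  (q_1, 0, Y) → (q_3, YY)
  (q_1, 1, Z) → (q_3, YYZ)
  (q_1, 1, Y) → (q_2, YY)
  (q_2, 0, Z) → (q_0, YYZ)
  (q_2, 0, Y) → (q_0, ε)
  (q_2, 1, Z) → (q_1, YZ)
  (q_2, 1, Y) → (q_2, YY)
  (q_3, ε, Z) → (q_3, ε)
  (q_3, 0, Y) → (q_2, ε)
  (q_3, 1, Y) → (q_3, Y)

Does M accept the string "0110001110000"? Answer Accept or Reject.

Accept

(q_0, 0110001110000, Z)
  read 0, top Z: go to q_1, push Z → (q_1, 110001110000, Z)
  read 1, top Z: go to q_3, push YYZ → (q_3, 10001110000, YYZ)
  read 1, top Y: go to q_3, push Y → (q_3, 0001110000, YYZ)
  read 0, top Y: go to q_2, push ε → (q_2, 001110000, YZ)
  read 0, top Y: go to q_0, push ε → (q_0, 01110000, Z)
  read 0, top Z: go to q_1, push Z → (q_1, 1110000, Z)
  read 1, top Z: go to q_3, push YYZ → (q_3, 110000, YYZ)
  read 1, top Y: go to q_3, push Y → (q_3, 10000, YYZ)
  read 1, top Y: go to q_3, push Y → (q_3, 0000, YYZ)
  read 0, top Y: go to q_2, push ε → (q_2, 000, YZ)
  read 0, top Y: go to q_0, push ε → (q_0, 00, Z)
  read 0, top Z: go to q_1, push Z → (q_1, 0, Z)
  read 0, top Z: go to q_3, push ε → (q_3, ε, ε)
All input consumed and the stack is empty.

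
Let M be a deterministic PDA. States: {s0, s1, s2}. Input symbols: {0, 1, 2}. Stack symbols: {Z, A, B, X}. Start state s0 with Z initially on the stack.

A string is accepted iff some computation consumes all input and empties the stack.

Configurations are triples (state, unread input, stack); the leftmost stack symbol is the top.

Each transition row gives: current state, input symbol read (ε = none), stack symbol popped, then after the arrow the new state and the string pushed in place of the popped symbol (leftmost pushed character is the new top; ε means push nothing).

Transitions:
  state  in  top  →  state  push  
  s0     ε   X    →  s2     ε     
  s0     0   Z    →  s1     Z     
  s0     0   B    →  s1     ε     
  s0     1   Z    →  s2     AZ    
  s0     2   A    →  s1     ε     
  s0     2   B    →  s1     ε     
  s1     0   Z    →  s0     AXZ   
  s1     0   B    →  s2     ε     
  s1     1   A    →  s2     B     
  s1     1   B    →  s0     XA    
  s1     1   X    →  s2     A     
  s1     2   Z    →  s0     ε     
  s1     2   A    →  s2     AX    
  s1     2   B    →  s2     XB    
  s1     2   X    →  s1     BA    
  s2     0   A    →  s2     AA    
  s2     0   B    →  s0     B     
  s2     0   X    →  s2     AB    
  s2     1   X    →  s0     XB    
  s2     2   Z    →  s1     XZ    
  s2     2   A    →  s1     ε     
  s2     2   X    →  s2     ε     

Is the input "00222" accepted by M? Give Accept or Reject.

Reject

(s0, 00222, Z)
  read 0, top Z: go to s1, push Z → (s1, 0222, Z)
  read 0, top Z: go to s0, push AXZ → (s0, 222, AXZ)
  read 2, top A: go to s1, push ε → (s1, 22, XZ)
  read 2, top X: go to s1, push BA → (s1, 2, BAZ)
  read 2, top B: go to s2, push XB → (s2, ε, XBAZ)
All input consumed; stack is XBAZ, not empty, and no further ε-move applies.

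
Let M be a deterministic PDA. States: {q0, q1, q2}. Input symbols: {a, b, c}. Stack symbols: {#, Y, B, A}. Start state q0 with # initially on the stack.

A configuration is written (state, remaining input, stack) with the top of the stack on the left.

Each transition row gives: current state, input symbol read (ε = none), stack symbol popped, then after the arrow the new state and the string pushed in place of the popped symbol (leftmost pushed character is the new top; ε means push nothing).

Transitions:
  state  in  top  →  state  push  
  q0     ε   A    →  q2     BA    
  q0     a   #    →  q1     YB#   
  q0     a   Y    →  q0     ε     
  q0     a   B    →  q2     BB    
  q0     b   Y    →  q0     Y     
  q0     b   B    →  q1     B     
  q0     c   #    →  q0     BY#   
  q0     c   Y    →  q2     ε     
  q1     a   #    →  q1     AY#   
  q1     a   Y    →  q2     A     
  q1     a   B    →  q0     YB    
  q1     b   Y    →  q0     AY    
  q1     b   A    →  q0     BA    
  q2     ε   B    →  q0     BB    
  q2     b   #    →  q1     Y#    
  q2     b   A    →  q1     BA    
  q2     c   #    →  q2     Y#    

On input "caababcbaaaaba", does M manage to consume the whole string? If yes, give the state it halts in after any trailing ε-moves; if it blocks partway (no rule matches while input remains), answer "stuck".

q0

(q0, caababcbaaaaba, #)
  read c, top #: go to q0, push BY# → (q0, aababcbaaaaba, BY#)
  read a, top B: go to q2, push BB → (q2, ababcbaaaaba, BBY#)
  ε-move, top B: go to q0, push BB → (q0, ababcbaaaaba, BBBY#)
  read a, top B: go to q2, push BB → (q2, babcbaaaaba, BBBBY#)
  ε-move, top B: go to q0, push BB → (q0, babcbaaaaba, BBBBBY#)
  read b, top B: go to q1, push B → (q1, abcbaaaaba, BBBBBY#)
  read a, top B: go to q0, push YB → (q0, bcbaaaaba, YBBBBBY#)
  read b, top Y: go to q0, push Y → (q0, cbaaaaba, YBBBBBY#)
  read c, top Y: go to q2, push ε → (q2, baaaaba, BBBBBY#)
  ε-move, top B: go to q0, push BB → (q0, baaaaba, BBBBBBY#)
  read b, top B: go to q1, push B → (q1, aaaaba, BBBBBBY#)
  read a, top B: go to q0, push YB → (q0, aaaba, YBBBBBBY#)
  read a, top Y: go to q0, push ε → (q0, aaba, BBBBBBY#)
  read a, top B: go to q2, push BB → (q2, aba, BBBBBBBY#)
  ε-move, top B: go to q0, push BB → (q0, aba, BBBBBBBBY#)
  read a, top B: go to q2, push BB → (q2, ba, BBBBBBBBBY#)
  ε-move, top B: go to q0, push BB → (q0, ba, BBBBBBBBBBY#)
  read b, top B: go to q1, push B → (q1, a, BBBBBBBBBBY#)
  read a, top B: go to q0, push YB → (q0, ε, YBBBBBBBBBBY#)
All input consumed; M is in state q0.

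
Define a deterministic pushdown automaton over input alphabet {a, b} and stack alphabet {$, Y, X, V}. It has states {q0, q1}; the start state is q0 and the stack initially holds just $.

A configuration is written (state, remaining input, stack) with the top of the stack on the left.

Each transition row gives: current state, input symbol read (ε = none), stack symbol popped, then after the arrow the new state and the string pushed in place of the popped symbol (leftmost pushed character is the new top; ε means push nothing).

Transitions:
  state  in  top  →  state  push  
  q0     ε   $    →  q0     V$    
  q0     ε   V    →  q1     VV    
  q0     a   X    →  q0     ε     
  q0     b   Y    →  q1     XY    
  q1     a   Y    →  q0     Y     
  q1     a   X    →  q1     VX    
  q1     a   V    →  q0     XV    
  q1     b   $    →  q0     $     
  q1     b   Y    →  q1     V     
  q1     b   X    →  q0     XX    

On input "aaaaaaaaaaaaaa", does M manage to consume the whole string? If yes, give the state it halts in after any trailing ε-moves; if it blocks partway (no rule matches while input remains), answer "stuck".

(q0, aaaaaaaaaaaaaa, $)
  ε-move, top $: go to q0, push V$ → (q0, aaaaaaaaaaaaaa, V$)
  ε-move, top V: go to q1, push VV → (q1, aaaaaaaaaaaaaa, VV$)
  read a, top V: go to q0, push XV → (q0, aaaaaaaaaaaaa, XVV$)
  read a, top X: go to q0, push ε → (q0, aaaaaaaaaaaa, VV$)
  ε-move, top V: go to q1, push VV → (q1, aaaaaaaaaaaa, VVV$)
  read a, top V: go to q0, push XV → (q0, aaaaaaaaaaa, XVVV$)
  read a, top X: go to q0, push ε → (q0, aaaaaaaaaa, VVV$)
  ε-move, top V: go to q1, push VV → (q1, aaaaaaaaaa, VVVV$)
  read a, top V: go to q0, push XV → (q0, aaaaaaaaa, XVVVV$)
  read a, top X: go to q0, push ε → (q0, aaaaaaaa, VVVV$)
  ε-move, top V: go to q1, push VV → (q1, aaaaaaaa, VVVVV$)
  read a, top V: go to q0, push XV → (q0, aaaaaaa, XVVVVV$)
  read a, top X: go to q0, push ε → (q0, aaaaaa, VVVVV$)
  ε-move, top V: go to q1, push VV → (q1, aaaaaa, VVVVVV$)
  read a, top V: go to q0, push XV → (q0, aaaaa, XVVVVVV$)
  read a, top X: go to q0, push ε → (q0, aaaa, VVVVVV$)
  ε-move, top V: go to q1, push VV → (q1, aaaa, VVVVVVV$)
  read a, top V: go to q0, push XV → (q0, aaa, XVVVVVVV$)
  read a, top X: go to q0, push ε → (q0, aa, VVVVVVV$)
  ε-move, top V: go to q1, push VV → (q1, aa, VVVVVVVV$)
  read a, top V: go to q0, push XV → (q0, a, XVVVVVVVV$)
  read a, top X: go to q0, push ε → (q0, ε, VVVVVVVV$)
  ε-move, top V: go to q1, push VV → (q1, ε, VVVVVVVVV$)
All input consumed; M is in state q1.

q1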